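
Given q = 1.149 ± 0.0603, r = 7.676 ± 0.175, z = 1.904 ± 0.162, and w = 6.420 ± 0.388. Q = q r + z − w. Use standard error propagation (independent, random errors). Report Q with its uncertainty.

4.304 ± 0.657

Let p = q·r = 8.820. δp/p = √((1·δq/q)² + (1·δr/r)²) = √(0.00275 + 0.000520) = 0.0572, so δp = 0.505.
Q = p + z − w: δQ = √(δp² + δz² + δw²) = √(0.255 + 0.0262 + 0.151) = 0.657
Q = 4.304.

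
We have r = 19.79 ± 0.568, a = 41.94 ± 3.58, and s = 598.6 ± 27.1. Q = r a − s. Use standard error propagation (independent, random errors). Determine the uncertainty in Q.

Let p = r·a = 830.0. δp/p = √((1·δr/r)² + (1·δa/a)²) = √(0.000824 + 0.00729) = 0.0901, so δp = 74.7.
Q = p − s: δQ = √(δp² + δs²) = √(5590 + 734) = 79.5

79.5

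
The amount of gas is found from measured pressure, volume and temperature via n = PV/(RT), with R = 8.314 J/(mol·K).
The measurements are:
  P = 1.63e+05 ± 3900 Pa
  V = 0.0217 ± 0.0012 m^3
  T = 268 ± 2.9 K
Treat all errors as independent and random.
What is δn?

0.0972 mol

For a monomial n ∝ P, V, T^-1, fractional errors add in quadrature:
  (1·δP/P)² = (1×0.0239)² = 0.000572;  (1·δV/V)² = (1×0.0553)² = 0.00306;  (-1·δT/T)² = (-1×0.0108)² = 0.000117
δn/n = √(0.00375) = 0.0612
n = 1.59 mol, so δn = 0.0612 × 1.59 = 0.0972 mol.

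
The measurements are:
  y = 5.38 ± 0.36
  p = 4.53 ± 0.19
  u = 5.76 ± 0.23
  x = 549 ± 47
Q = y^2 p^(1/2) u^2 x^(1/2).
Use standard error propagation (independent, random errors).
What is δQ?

Q is a product of powers, so relative uncertainties combine in quadrature:
  (2·δy/y)² = (2×0.0669)² = 0.0179;  (½·δp/p)² = (0.5×0.0419)² = 0.000440;  (2·δu/u)² = (2×0.0399)² = 0.00638;  (½·δx/x)² = (0.5×0.0856)² = 0.00183
δQ/Q = √(0.0266) = 0.163
Q = 47900, so δQ = 0.163 × 47900 = 7800.

7800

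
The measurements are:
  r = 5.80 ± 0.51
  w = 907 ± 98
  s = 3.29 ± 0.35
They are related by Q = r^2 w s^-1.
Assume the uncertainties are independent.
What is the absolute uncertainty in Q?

Since Q is a product/quotient, work with relative uncertainties:
  (2·δr/r)² = (2×0.0879)² = 0.0309;  (1·δw/w)² = (1×0.108)² = 0.0117;  (-1·δs/s)² = (-1×0.106)² = 0.0113
δQ/Q = √(0.0539) = 0.232
Q = 9270, so δQ = 0.232 × 9270 = 2150.

2150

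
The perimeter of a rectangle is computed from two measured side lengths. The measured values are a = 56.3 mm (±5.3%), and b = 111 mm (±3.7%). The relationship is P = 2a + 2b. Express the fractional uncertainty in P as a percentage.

3.03%

P is a linear combination, so absolute uncertainties add in quadrature:
  (2·δa)² = 35.6;  (2·δb)² = 67.5
δP = √(103) = 10.2 mm
P = 335 mm, so δP/P = 10.2/335 = 0.0303.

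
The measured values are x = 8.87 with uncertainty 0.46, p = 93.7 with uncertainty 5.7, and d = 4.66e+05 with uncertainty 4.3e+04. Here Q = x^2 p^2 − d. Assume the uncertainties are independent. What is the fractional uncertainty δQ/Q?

0.527

Let w = x^2·p^2 = 6.91e+05. δw/w = √((2·δx/x)² + (2·δp/p)²) = √(0.0108 + 0.0148) = 0.160, so δw = 1.1e+05.
Q = w − d: δQ = √(δw² + δd²) = √(1.22e+10 + 1.85e+09) = 1.19e+05
Q = 2.25e+05, so δQ/Q = 1.19e+05/2.25e+05 = 0.527.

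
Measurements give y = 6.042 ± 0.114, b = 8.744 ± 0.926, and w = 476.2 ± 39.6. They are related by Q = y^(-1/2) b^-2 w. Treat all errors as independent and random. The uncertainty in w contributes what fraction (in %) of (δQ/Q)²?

13.3%

(δQ/Q)² = (−½·δy/y)² + (-2·δb/b)² + (1·δw/w)²
  y term: (-0.5×0.0189)² = 8.9e-05
  b term: (-2×0.106)² = 0.0449
  w term: (1×0.0832)² = 0.00692
Total = 0.0519. Share from w = 0.00692/0.0519 = 0.133.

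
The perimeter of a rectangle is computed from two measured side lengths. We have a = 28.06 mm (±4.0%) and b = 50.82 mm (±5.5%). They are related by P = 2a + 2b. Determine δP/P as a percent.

P is a linear combination, so absolute uncertainties add in quadrature:
  (2·δa)² = 5.04;  (2·δb)² = 31.3
δP = √(36.3) = 6.02 mm
P = 157.8 mm, so δP/P = 6.02/157.8 = 0.0382.

3.82%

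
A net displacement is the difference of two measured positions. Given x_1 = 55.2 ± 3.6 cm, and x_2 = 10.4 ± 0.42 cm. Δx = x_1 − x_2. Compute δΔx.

Absolute uncertainties add in quadrature for a linear combination:
  (δx_1)² = 13.0;  (δx_2)² = 0.176
δΔx = √(13.1) = 3.62 cm

3.62 cm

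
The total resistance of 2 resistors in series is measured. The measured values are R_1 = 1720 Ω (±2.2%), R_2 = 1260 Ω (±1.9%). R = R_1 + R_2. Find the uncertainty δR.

Each term contributes (cᵢ δxᵢ)² to (δR)²:
  (δR_1)² = 1430;  (δR_2)² = 573
δR = √(2000) = 44.8 Ω

44.8 Ω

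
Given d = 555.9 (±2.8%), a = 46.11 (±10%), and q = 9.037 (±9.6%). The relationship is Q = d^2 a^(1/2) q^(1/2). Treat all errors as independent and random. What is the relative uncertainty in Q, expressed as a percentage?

Since Q is a product/quotient, work with relative uncertainties:
  (2·δd/d)² = (2×0.0280)² = 0.00314;  (½·δa/a)² = (0.5×0.100)² = 0.00250;  (½·δq/q)² = (0.5×0.0960)² = 0.00230
δQ/Q = √(0.00794) = 0.0891

8.91%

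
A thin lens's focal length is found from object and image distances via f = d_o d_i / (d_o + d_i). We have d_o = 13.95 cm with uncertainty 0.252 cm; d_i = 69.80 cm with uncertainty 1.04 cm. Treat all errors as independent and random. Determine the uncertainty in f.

0.177 cm

∂f/∂d_o = (d_i/(d_o+d_i))² = 0.695;  ∂f/∂d_i = (d_o/(d_o+d_i))² = 0.0277
δf = √((∂f/∂d_o · δd_o)² + (∂f/∂d_i · δd_i)²) = √(0.0306 + 0.000833) = 0.177 cm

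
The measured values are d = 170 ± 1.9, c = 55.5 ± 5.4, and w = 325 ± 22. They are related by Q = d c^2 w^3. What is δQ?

5.06e+12

Since Q is a product/quotient, work with relative uncertainties:
  (1·δd/d)² = (1×0.0112)² = 0.000125;  (2·δc/c)² = (2×0.0973)² = 0.0379;  (3·δw/w)² = (3×0.0677)² = 0.0412
δQ/Q = √(0.0792) = 0.281
Q = 1.8e+13, so δQ = 0.281 × 1.8e+13 = 5.06e+12.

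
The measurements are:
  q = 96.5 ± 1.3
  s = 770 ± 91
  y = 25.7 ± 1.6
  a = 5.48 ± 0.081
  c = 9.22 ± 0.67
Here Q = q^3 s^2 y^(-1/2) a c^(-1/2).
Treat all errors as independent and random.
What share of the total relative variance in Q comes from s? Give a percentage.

93.1%

(δQ/Q)² = (3·δq/q)² + (2·δs/s)² + (−½·δy/y)² + (1·δa/a)² + (−½·δc/c)²
  q term: (3×0.0135)² = 0.00163
  s term: (2×0.118)² = 0.0559
  y term: (-0.5×0.0623)² = 0.000969
  a term: (1×0.0148)² = 0.000218
  c term: (-0.5×0.0727)² = 0.00132
Total = 0.0600. Share from s = 0.0559/0.0600 = 0.931.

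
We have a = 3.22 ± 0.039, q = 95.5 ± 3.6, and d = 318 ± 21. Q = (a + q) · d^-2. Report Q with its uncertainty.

0.000976 ± 0.000134

Let u = a + q = 98.7. δu = √(δa² + δq²) = √(0.00152 + 13.0) = 3.60, so δu/u = 0.0365.
Q is then a monomial in u, d:
δQ/Q = √((δu/u)² + (-2·δd/d)²) = √(0.00133 + 0.0174) = 0.137
Q = 0.000976, so δQ = 0.137 × 0.000976 = 0.000134.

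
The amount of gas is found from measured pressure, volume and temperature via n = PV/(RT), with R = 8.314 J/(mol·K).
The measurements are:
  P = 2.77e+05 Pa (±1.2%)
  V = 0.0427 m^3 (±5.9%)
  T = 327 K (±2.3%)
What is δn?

n is a product of powers, so relative uncertainties combine in quadrature:
  (1·δP/P)² = (1×0.0120)² = 0.000144;  (1·δV/V)² = (1×0.0590)² = 0.00348;  (-1·δT/T)² = (-1×0.0230)² = 0.000529
δn/n = √(0.00415) = 0.0645
n = 4.35 mol, so δn = 0.0645 × 4.35 = 0.280 mol.

0.280 mol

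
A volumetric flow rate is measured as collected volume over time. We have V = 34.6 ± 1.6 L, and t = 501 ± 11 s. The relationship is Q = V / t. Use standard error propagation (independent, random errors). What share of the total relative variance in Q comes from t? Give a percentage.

18.4%

(δQ/Q)² = (1·δV/V)² + (-1·δt/t)²
  V term: (1×0.0462)² = 0.00214
  t term: (-1×0.0220)² = 0.000482
Total = 0.00262. Share from t = 0.000482/0.00262 = 0.184.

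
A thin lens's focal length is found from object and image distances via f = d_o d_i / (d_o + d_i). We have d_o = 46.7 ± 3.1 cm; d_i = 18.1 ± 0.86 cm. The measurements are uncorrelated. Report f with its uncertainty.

13.0 ± 0.508 cm

∂f/∂d_o = (d_i/(d_o+d_i))² = 0.0780;  ∂f/∂d_i = (d_o/(d_o+d_i))² = 0.519
δf = √((∂f/∂d_o · δd_o)² + (∂f/∂d_i · δd_i)²) = √(0.0585 + 0.200) = 0.508 cm
f = 13.0 cm.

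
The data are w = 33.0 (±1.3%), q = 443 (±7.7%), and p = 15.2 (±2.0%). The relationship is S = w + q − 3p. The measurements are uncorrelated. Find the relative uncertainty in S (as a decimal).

S is a linear combination, so absolute uncertainties add in quadrature:
  (δw)² = 0.184;  (δq)² = 1160;  (3·δp)² = 0.832
δS = √(1160) = 34.1
S = 430, so δS/S = 34.1/430 = 0.0793.

0.0793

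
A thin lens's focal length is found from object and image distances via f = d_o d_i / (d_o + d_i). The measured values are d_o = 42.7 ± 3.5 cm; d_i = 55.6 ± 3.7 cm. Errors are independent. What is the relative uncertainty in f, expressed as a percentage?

∂f/∂d_o = (d_i/(d_o+d_i))² = 0.320;  ∂f/∂d_i = (d_o/(d_o+d_i))² = 0.189
δf = √((∂f/∂d_o · δd_o)² + (∂f/∂d_i · δd_i)²) = √(1.25 + 0.487) = 1.32 cm
f = 24.2 cm, so δf/f = 1.32/24.2 = 0.0546.

5.46%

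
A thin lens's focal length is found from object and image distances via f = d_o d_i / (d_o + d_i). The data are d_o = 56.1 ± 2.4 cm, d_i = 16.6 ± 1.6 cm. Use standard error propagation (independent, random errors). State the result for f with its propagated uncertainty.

∂f/∂d_o = (d_i/(d_o+d_i))² = 0.0521;  ∂f/∂d_i = (d_o/(d_o+d_i))² = 0.595
δf = √((∂f/∂d_o · δd_o)² + (∂f/∂d_i · δd_i)²) = √(0.0157 + 0.908) = 0.961 cm
f = 12.8 cm.

12.8 ± 0.961 cm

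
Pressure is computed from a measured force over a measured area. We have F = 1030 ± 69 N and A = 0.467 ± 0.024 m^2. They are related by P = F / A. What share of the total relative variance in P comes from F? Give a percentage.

63.0%

(δP/P)² = (1·δF/F)² + (-1·δA/A)²
  F term: (1×0.0670)² = 0.00449
  A term: (-1×0.0514)² = 0.00264
Total = 0.00713. Share from F = 0.00449/0.00713 = 0.630.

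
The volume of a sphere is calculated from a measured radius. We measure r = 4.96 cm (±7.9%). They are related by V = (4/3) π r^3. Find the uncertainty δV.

121 cm^3

V ∝ r^3, so δV/V = |3| · δr/r = 3 × 0.0790 = 0.237.
V = 511 cm^3, so δV = 0.237 × 511 = 121 cm^3.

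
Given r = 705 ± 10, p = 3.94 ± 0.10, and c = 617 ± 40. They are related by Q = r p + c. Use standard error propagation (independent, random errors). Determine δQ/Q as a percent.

2.65%

Let w = r·p = 2780. δw/w = √((1·δr/r)² + (1·δp/p)²) = √(0.000201 + 0.000644) = 0.0291, so δw = 80.8.
Q = w + c: δQ = √(δw² + δc²) = √(6520 + 1600) = 90.1
Q = 3390, so δQ/Q = 90.1/3390 = 0.0265.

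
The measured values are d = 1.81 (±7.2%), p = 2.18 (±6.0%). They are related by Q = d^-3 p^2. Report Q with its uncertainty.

0.801 ± 0.198

Q is a product of powers, so relative uncertainties combine in quadrature:
  (-3·δd/d)² = (-3×0.0720)² = 0.0467;  (2·δp/p)² = (2×0.0600)² = 0.0144
δQ/Q = √(0.0611) = 0.247
Q = 0.801, so δQ = 0.247 × 0.801 = 0.198.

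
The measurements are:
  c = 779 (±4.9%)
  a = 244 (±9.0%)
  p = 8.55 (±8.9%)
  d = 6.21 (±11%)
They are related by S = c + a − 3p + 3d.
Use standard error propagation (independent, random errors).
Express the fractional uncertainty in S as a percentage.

S is a linear combination, so absolute uncertainties add in quadrature:
  (δc)² = 1460;  (δa)² = 482;  (3·δp)² = 5.21;  (3·δd)² = 4.20
δS = √(1950) = 44.1
S = 1020, so δS/S = 44.1/1020 = 0.0434.

4.34%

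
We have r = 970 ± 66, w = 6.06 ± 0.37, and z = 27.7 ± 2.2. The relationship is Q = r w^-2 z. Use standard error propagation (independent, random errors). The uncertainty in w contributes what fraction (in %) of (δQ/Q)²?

57.7%

(δQ/Q)² = (1·δr/r)² + (-2·δw/w)² + (1·δz/z)²
  r term: (1×0.0680)² = 0.00463
  w term: (-2×0.0611)² = 0.0149
  z term: (1×0.0794)² = 0.00631
Total = 0.0258. Share from w = 0.0149/0.0258 = 0.577.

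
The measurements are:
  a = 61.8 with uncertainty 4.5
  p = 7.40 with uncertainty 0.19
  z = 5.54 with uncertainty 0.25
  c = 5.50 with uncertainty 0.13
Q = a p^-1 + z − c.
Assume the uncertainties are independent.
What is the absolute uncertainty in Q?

Let w = a·p^-1 = 8.35. δw/w = √((1·δa/a)² + (-1·δp/p)²) = √(0.00530 + 0.000659) = 0.0772, so δw = 0.645.
Q = w + z − c: δQ = √(δw² + δz² + δc²) = √(0.416 + 0.0625 + 0.0169) = 0.704

0.704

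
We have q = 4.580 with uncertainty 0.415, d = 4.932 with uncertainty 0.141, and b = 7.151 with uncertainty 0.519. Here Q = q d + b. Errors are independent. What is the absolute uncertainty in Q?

Let p = q·d = 22.59. δp/p = √((1·δq/q)² + (1·δd/d)²) = √(0.00821 + 0.000817) = 0.0950, so δp = 2.15.
Q = p + b: δQ = √(δp² + δb²) = √(4.61 + 0.269) = 2.21

2.21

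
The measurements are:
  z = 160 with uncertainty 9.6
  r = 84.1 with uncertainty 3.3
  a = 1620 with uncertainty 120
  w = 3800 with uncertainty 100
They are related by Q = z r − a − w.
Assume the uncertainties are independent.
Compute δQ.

977

Let p = z·r = 13500. δp/p = √((1·δz/z)² + (1·δr/r)²) = √(0.00360 + 0.00154) = 0.0717, so δp = 965.
Q = p − a − w: δQ = √(δp² + δa² + δw²) = √(9.31e+05 + 14400 + 10000) = 977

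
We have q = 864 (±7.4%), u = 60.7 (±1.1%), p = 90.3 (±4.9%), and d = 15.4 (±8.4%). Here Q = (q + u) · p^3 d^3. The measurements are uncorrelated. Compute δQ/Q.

0.300

Let w = q + u = 925. δw = √(δq² + δu²) = √(4090 + 0.446) = 63.9, so δw/w = 0.0691.
Q is then a monomial in w, p, d:
δQ/Q = √((δw/w)² + (3·δp/p)² + (3·δd/d)²) = √(0.00478 + 0.0216 + 0.0635) = 0.300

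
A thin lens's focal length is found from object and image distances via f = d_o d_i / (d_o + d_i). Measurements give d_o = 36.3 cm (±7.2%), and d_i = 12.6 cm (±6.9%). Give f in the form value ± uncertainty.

9.35 ± 0.510 cm

∂f/∂d_o = (d_i/(d_o+d_i))² = 0.0664;  ∂f/∂d_i = (d_o/(d_o+d_i))² = 0.551
δf = √((∂f/∂d_o · δd_o)² + (∂f/∂d_i · δd_i)²) = √(0.0301 + 0.230) = 0.510 cm
f = 9.35 cm.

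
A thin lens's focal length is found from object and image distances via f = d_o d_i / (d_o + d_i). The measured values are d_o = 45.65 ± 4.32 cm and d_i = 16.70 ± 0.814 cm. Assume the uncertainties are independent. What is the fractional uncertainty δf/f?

0.0438

∂f/∂d_o = (d_i/(d_o+d_i))² = 0.0717;  ∂f/∂d_i = (d_o/(d_o+d_i))² = 0.536
δf = √((∂f/∂d_o · δd_o)² + (∂f/∂d_i · δd_i)²) = √(0.0960 + 0.190) = 0.535 cm
f = 12.23 cm, so δf/f = 0.535/12.23 = 0.0438.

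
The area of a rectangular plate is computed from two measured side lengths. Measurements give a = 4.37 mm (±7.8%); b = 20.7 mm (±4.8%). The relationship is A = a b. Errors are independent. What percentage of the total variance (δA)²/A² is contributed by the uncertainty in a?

(δA/A)² = (1·δa/a)² + (1·δb/b)²
  a term: (1×0.0780)² = 0.00608
  b term: (1×0.0480)² = 0.00230
Total = 0.00839. Share from a = 0.00608/0.00839 = 0.725.

72.5%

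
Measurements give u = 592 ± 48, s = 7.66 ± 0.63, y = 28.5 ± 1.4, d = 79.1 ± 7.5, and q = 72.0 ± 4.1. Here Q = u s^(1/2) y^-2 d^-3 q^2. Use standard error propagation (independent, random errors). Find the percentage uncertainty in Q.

33.4%

Since Q is a product/quotient, work with relative uncertainties:
  (1·δu/u)² = (1×0.0811)² = 0.00657;  (½·δs/s)² = (0.5×0.0822)² = 0.00169;  (-2·δy/y)² = (-2×0.0491)² = 0.00965;  (-3·δd/d)² = (-3×0.0948)² = 0.0809;  (2·δq/q)² = (2×0.0569)² = 0.0130
δQ/Q = √(0.112) = 0.334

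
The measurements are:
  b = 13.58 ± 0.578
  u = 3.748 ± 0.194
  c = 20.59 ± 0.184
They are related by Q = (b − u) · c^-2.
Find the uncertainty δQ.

0.00150

Let w = b − u = 9.832. δw = √(δb² + δu²) = √(0.334 + 0.0376) = 0.610, so δw/w = 0.0620.
Q is then a monomial in w, c:
δQ/Q = √((δw/w)² + (-2·δc/c)²) = √(0.00385 + 0.000319) = 0.0645
Q = 0.02319, so δQ = 0.0645 × 0.02319 = 0.00150.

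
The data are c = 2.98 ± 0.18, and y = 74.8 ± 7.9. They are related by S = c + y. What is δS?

Absolute uncertainties add in quadrature for a linear combination:
  (δc)² = 0.0324;  (δy)² = 62.4
δS = √(62.4) = 7.90

7.90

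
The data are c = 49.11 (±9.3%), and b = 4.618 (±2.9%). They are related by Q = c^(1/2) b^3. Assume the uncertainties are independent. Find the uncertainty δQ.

68.1

Each factor contributes (exponent × relative error)² to (δQ/Q)²:
  (½·δc/c)² = (0.5×0.0930)² = 0.00216;  (3·δb/b)² = (3×0.0290)² = 0.00757
δQ/Q = √(0.00973) = 0.0986
Q = 690.2, so δQ = 0.0986 × 690.2 = 68.1.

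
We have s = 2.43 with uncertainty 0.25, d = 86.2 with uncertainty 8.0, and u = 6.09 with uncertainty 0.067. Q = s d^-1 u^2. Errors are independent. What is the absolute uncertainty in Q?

0.147

Products/powers → add relative errors in quadrature, weighted by exponent:
  (1·δs/s)² = (1×0.103)² = 0.0106;  (-1·δd/d)² = (-1×0.0928)² = 0.00861;  (2·δu/u)² = (2×0.0110)² = 0.000484
δQ/Q = √(0.0197) = 0.140
Q = 1.05, so δQ = 0.140 × 1.05 = 0.147.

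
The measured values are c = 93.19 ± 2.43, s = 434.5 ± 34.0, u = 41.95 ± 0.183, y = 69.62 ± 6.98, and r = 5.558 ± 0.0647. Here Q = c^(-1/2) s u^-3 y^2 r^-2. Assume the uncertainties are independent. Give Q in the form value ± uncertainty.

0.09566 ± 0.0208

Since Q is a product/quotient, work with relative uncertainties:
  (−½·δc/c)² = (-0.5×0.0261)² = 0.000170;  (1·δs/s)² = (1×0.0783)² = 0.00612;  (-3·δu/u)² = (-3×0.00436)² = 0.000171;  (2·δy/y)² = (2×0.100)² = 0.0402;  (-2·δr/r)² = (-2×0.0116)² = 0.000542
δQ/Q = √(0.0472) = 0.217
Q = 0.09566, so δQ = 0.217 × 0.09566 = 0.0208.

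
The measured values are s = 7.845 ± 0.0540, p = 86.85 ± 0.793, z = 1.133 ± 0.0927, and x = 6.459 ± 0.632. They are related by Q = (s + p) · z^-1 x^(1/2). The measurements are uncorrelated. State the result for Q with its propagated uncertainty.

Let u = s + p = 94.69. δu = √(δs² + δp²) = √(0.00292 + 0.629) = 0.795, so δu/u = 0.00839.
Q is then a monomial in u, z, x:
δQ/Q = √((δu/u)² + (-1·δz/z)² + (½·δx/x)²) = √(7.05e-05 + 0.00669 + 0.00239) = 0.0957
Q = 212.4, so δQ = 0.0957 × 212.4 = 20.3.

212.4 ± 20.3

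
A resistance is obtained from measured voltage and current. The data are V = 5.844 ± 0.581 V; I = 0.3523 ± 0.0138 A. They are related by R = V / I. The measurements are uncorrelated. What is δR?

Relative error in a monomial: (δR/R)² = Σ (nᵢ · δxᵢ/xᵢ)².
  (1·δV/V)² = (1×0.0994)² = 0.00988;  (-1·δI/I)² = (-1×0.0392)² = 0.00153
δR/R = √(0.0114) = 0.107
R = 16.59 Ω, so δR = 0.107 × 16.59 = 1.77 Ω.

1.77 Ω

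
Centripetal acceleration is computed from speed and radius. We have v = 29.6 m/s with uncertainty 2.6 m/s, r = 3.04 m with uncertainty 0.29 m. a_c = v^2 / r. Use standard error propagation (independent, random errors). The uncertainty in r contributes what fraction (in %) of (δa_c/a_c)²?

(δa_c/a_c)² = (2·δv/v)² + (-1·δr/r)²
  v term: (2×0.0878)² = 0.0309
  r term: (-1×0.0954)² = 0.00910
Total = 0.0400. Share from r = 0.00910/0.0400 = 0.228.

22.8%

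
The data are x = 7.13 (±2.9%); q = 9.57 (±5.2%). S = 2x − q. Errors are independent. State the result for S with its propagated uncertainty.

4.69 ± 0.647

Absolute uncertainties add in quadrature for a linear combination:
  (2·δx)² = 0.171;  (δq)² = 0.248
δS = √(0.419) = 0.647
S = 4.69.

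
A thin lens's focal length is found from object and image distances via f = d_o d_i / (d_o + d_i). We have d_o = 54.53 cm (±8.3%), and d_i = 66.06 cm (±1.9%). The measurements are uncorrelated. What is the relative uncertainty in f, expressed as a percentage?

4.63%

∂f/∂d_o = (d_i/(d_o+d_i))² = 0.300;  ∂f/∂d_i = (d_o/(d_o+d_i))² = 0.204
δf = √((∂f/∂d_o · δd_o)² + (∂f/∂d_i · δd_i)²) = √(1.84 + 0.0659) = 1.38 cm
f = 29.87 cm, so δf/f = 1.38/29.87 = 0.0463.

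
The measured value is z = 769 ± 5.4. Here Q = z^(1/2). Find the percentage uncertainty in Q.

Q ∝ z^(1/2), so δQ/Q = |½| · δz/z = 0.5 × 0.00702 = 0.00351.

0.351%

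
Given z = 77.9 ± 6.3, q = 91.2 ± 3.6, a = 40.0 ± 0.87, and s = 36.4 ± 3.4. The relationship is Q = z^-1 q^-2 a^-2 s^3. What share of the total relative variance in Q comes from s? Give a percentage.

84.3%

(δQ/Q)² = (-1·δz/z)² + (-2·δq/q)² + (-2·δa/a)² + (3·δs/s)²
  z term: (-1×0.0809)² = 0.00654
  q term: (-2×0.0395)² = 0.00623
  a term: (-2×0.0217)² = 0.00189
  s term: (3×0.0934)² = 0.0785
Total = 0.0932. Share from s = 0.0785/0.0932 = 0.843.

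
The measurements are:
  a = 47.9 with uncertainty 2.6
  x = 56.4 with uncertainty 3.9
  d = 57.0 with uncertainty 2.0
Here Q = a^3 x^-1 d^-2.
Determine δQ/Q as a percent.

For a monomial Q ∝ a^3, x^-1, d^-2, fractional errors add in quadrature:
  (3·δa/a)² = (3×0.0543)² = 0.0265;  (-1·δx/x)² = (-1×0.0691)² = 0.00478;  (-2·δd/d)² = (-2×0.0351)² = 0.00492
δQ/Q = √(0.0362) = 0.190

19.0%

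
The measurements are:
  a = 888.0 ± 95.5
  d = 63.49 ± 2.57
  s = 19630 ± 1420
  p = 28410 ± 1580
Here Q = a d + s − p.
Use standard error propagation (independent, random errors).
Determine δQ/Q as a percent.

Let w = a·d = 56380. δw/w = √((1·δa/a)² + (1·δd/d)²) = √(0.0116 + 0.00164) = 0.115, so δw = 6480.
Q = w + s − p: δQ = √(δw² + δs² + δp²) = √(4.2e+07 + 2.02e+06 + 2.5e+06) = 6820
Q = 47600, so δQ/Q = 6820/47600 = 0.143.

14.3%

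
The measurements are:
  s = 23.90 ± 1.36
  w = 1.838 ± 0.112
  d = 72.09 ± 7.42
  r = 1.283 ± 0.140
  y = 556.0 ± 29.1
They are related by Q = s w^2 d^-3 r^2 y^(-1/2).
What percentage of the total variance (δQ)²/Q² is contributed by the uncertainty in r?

29.4%

(δQ/Q)² = (1·δs/s)² + (2·δw/w)² + (-3·δd/d)² + (2·δr/r)² + (−½·δy/y)²
  s term: (1×0.0569)² = 0.00324
  w term: (2×0.0609)² = 0.0149
  d term: (-3×0.103)² = 0.0953
  r term: (2×0.109)² = 0.0476
  y term: (-0.5×0.0523)² = 0.000685
Total = 0.162. Share from r = 0.0476/0.162 = 0.294.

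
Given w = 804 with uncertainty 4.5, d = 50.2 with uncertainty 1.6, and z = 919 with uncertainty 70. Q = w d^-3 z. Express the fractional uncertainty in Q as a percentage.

12.2%

Each factor contributes (exponent × relative error)² to (δQ/Q)²:
  (1·δw/w)² = (1×0.00560)² = 3.13e-05;  (-3·δd/d)² = (-3×0.0319)² = 0.00914;  (1·δz/z)² = (1×0.0762)² = 0.00580
δQ/Q = √(0.0150) = 0.122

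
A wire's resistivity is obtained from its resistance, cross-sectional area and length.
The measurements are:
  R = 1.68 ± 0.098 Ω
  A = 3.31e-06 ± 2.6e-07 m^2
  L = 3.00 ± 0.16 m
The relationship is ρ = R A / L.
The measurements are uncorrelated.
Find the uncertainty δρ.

Relative error in a monomial: (δρ/ρ)² = Σ (nᵢ · δxᵢ/xᵢ)².
  (1·δR/R)² = (1×0.0583)² = 0.00340;  (1·δA/A)² = (1×0.0785)² = 0.00617;  (-1·δL/L)² = (-1×0.0533)² = 0.00284
δρ/ρ = √(0.0124) = 0.111
ρ = 1.85e-06 Ω·m, so δρ = 0.111 × 1.85e-06 = 2.07e-07 Ω·m.

2.07e-07 Ω·m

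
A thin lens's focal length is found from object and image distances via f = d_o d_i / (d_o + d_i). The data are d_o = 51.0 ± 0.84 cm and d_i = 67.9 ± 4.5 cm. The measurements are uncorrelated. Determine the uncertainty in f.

∂f/∂d_o = (d_i/(d_o+d_i))² = 0.326;  ∂f/∂d_i = (d_o/(d_o+d_i))² = 0.184
δf = √((∂f/∂d_o · δd_o)² + (∂f/∂d_i · δd_i)²) = √(0.0750 + 0.685) = 0.872 cm

0.872 cm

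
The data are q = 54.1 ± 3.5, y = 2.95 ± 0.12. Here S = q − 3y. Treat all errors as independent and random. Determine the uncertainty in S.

3.52

Each term contributes (cᵢ δxᵢ)² to (δS)²:
  (δq)² = 12.2;  (3·δy)² = 0.130
δS = √(12.4) = 3.52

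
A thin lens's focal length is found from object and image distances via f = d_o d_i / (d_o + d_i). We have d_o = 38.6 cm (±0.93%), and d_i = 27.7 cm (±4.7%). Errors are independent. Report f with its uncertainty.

16.1 ± 0.446 cm

∂f/∂d_o = (d_i/(d_o+d_i))² = 0.175;  ∂f/∂d_i = (d_o/(d_o+d_i))² = 0.339
δf = √((∂f/∂d_o · δd_o)² + (∂f/∂d_i · δd_i)²) = √(0.00393 + 0.195) = 0.446 cm
f = 16.1 cm.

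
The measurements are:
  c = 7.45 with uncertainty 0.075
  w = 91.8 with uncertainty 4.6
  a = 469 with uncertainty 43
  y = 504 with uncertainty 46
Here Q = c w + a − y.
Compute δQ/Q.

0.111

Let p = c·w = 684. δp/p = √((1·δc/c)² + (1·δw/w)²) = √(0.000101 + 0.00251) = 0.0511, so δp = 35.0.
Q = p + a − y: δQ = √(δp² + δa² + δy²) = √(1220 + 1850 + 2120) = 72.0
Q = 649, so δQ/Q = 72.0/649 = 0.111.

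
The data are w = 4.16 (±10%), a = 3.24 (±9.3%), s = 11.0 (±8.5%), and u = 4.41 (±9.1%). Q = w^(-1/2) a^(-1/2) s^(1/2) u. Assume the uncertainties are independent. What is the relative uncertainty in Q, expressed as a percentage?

12.1%

Relative error in a monomial: (δQ/Q)² = Σ (nᵢ · δxᵢ/xᵢ)².
  (−½·δw/w)² = (-0.5×0.100)² = 0.00250;  (−½·δa/a)² = (-0.5×0.0930)² = 0.00216;  (½·δs/s)² = (0.5×0.0850)² = 0.00181;  (1·δu/u)² = (1×0.0910)² = 0.00828
δQ/Q = √(0.0147) = 0.121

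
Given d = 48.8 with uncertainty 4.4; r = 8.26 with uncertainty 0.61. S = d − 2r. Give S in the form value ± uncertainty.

32.3 ± 4.57

Each term contributes (cᵢ δxᵢ)² to (δS)²:
  (δd)² = 19.4;  (2·δr)² = 1.49
δS = √(20.8) = 4.57
S = 32.3.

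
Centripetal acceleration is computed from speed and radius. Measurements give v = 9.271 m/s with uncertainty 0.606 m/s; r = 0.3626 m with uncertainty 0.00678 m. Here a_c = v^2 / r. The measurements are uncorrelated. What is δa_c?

Each factor contributes (exponent × relative error)² to (δa_c/a_c)²:
  (2·δv/v)² = (2×0.0654)² = 0.0171;  (-1·δr/r)² = (-1×0.0187)² = 0.000350
δa_c/a_c = √(0.0174) = 0.132
a_c = 237.0 m/s^2, so δa_c = 0.132 × 237.0 = 31.3 m/s^2.

31.3 m/s^2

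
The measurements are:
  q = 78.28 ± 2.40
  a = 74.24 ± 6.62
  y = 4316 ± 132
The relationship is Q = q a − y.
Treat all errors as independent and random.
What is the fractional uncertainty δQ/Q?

0.377

Let p = q·a = 5812. δp/p = √((1·δq/q)² + (1·δa/a)²) = √(0.000940 + 0.00795) = 0.0943, so δp = 548.
Q = p − y: δQ = √(δp² + δy²) = √(3e+05 + 17400) = 564
Q = 1496, so δQ/Q = 564/1496 = 0.377.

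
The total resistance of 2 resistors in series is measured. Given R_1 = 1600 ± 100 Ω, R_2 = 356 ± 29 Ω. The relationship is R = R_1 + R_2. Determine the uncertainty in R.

Each term contributes (cᵢ δxᵢ)² to (δR)²:
  (δR_1)² = 10000;  (δR_2)² = 841
δR = √(10800) = 104 Ω

104 Ω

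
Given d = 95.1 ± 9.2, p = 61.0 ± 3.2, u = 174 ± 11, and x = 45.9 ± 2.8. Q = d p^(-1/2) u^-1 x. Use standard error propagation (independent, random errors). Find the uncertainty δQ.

0.428

Each factor contributes (exponent × relative error)² to (δQ/Q)²:
  (1·δd/d)² = (1×0.0967)² = 0.00936;  (−½·δp/p)² = (-0.5×0.0525)² = 0.000688;  (-1·δu/u)² = (-1×0.0632)² = 0.00400;  (1·δx/x)² = (1×0.0610)² = 0.00372
δQ/Q = √(0.0178) = 0.133
Q = 3.21, so δQ = 0.133 × 3.21 = 0.428.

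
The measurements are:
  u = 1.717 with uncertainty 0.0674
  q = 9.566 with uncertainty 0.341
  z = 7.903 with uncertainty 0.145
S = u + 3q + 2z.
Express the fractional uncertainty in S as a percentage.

Absolute uncertainties add in quadrature for a linear combination:
  (δu)² = 0.00454;  (3·δq)² = 1.05;  (2·δz)² = 0.0841
δS = √(1.14) = 1.07
S = 46.22, so δS/S = 1.07/46.22 = 0.0231.

2.31%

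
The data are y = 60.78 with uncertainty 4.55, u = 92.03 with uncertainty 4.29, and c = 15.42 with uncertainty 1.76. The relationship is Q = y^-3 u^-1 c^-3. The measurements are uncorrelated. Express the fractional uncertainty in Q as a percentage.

41.2%

Q is a product of powers, so relative uncertainties combine in quadrature:
  (-3·δy/y)² = (-3×0.0749)² = 0.0504;  (-1·δu/u)² = (-1×0.0466)² = 0.00217;  (-3·δc/c)² = (-3×0.114)² = 0.117
δQ/Q = √(0.170) = 0.412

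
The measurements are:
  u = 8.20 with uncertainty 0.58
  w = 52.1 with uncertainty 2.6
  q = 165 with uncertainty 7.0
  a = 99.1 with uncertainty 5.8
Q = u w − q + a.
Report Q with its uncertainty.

361 ± 38.1

Let p = u·w = 427. δp/p = √((1·δu/u)² + (1·δw/w)²) = √(0.00500 + 0.00249) = 0.0866, so δp = 37.0.
Q = p − q + a: δQ = √(δp² + δq² + δa²) = √(1370 + 49.0 + 33.6) = 38.1
Q = 361.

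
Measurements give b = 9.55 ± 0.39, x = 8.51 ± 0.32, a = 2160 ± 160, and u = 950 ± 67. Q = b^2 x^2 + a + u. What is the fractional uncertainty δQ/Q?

0.0776

Let p = b^2·x^2 = 6600. δp/p = √((2·δb/b)² + (2·δx/x)²) = √(0.00667 + 0.00566) = 0.111, so δp = 733.
Q = p + a + u: δQ = √(δp² + δa² + δu²) = √(5.38e+05 + 25600 + 4490) = 754
Q = 9710, so δQ/Q = 754/9710 = 0.0776.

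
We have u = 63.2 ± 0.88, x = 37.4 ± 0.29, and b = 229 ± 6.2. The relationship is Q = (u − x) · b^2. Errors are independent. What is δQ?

87900

Let w = u − x = 25.8. δw = √(δu² + δx²) = √(0.774 + 0.0841) = 0.927, so δw/w = 0.0359.
Q is then a monomial in w, b:
δQ/Q = √((δw/w)² + (2·δb/b)²) = √(0.00129 + 0.00293) = 0.0650
Q = 1.35e+06, so δQ = 0.0650 × 1.35e+06 = 87900.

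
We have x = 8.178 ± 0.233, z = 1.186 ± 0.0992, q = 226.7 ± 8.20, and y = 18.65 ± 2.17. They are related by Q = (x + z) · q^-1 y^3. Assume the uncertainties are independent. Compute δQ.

Let u = x + z = 9.364. δu = √(δx² + δz²) = √(0.0543 + 0.00984) = 0.253, so δu/u = 0.0270.
Q is then a monomial in u, q, y:
δQ/Q = √((δu/u)² + (-1·δq/q)² + (3·δy/y)²) = √(0.000731 + 0.00131 + 0.122) = 0.352
Q = 267.9, so δQ = 0.352 × 267.9 = 94.3.

94.3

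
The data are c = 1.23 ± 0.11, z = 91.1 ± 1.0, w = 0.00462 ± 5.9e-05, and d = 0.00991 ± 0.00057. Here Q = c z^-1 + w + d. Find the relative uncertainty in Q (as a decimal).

Let p = c·z^-1 = 0.0135. δp/p = √((1·δc/c)² + (-1·δz/z)²) = √(0.00800 + 0.000120) = 0.0901, so δp = 0.00122.
Q = p + w + d: δQ = √(δp² + δw² + δd²) = √(1.48e-06 + 3.48e-09 + 3.25e-07) = 0.00134
Q = 0.0280, so δQ/Q = 0.00134/0.0280 = 0.0480.

0.0480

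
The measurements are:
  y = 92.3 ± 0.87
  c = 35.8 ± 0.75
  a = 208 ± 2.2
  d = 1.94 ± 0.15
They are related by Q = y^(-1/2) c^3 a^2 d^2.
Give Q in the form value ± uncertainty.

Relative error in a monomial: (δQ/Q)² = Σ (nᵢ · δxᵢ/xᵢ)².
  (−½·δy/y)² = (-0.5×0.00943)² = 2.22e-05;  (3·δc/c)² = (3×0.0209)² = 0.00395;  (2·δa/a)² = (2×0.0106)² = 0.000447;  (2·δd/d)² = (2×0.0773)² = 0.0239
δQ/Q = √(0.0283) = 0.168
Q = 7.78e+08, so δQ = 0.168 × 7.78e+08 = 1.31e+08.

(7.78 ± 1.31) × 10^8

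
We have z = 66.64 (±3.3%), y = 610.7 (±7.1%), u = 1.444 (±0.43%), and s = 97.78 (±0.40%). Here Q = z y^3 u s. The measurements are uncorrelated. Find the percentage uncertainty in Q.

21.6%

Since Q is a product/quotient, work with relative uncertainties:
  (1·δz/z)² = (1×0.0330)² = 0.00109;  (3·δy/y)² = (3×0.0710)² = 0.0454;  (1·δu/u)² = (1×0.00430)² = 1.85e-05;  (1·δs/s)² = (1×0.00400)² = 1.6e-05
δQ/Q = √(0.0465) = 0.216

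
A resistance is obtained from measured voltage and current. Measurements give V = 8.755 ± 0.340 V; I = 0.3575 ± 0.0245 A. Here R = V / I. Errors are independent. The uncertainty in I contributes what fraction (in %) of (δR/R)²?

(δR/R)² = (1·δV/V)² + (-1·δI/I)²
  V term: (1×0.0388)² = 0.00151
  I term: (-1×0.0685)² = 0.00470
Total = 0.00620. Share from I = 0.00470/0.00620 = 0.757.

75.7%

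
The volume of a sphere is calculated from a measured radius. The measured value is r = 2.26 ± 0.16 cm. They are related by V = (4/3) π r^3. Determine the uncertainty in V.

10.3 cm^3

Relative error in a monomial: (δV/V)² = Σ (nᵢ · δxᵢ/xᵢ)².
  (3·δr/r)² = (3×0.0708)² = 0.0451
δV/V = √(0.0451) = 0.212
V = 48.4 cm^3, so δV = 0.212 × 48.4 = 10.3 cm^3.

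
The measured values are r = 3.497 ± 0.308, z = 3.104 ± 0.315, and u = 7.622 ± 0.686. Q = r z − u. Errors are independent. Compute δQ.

Let p = r·z = 10.85. δp/p = √((1·δr/r)² + (1·δz/z)²) = √(0.00776 + 0.0103) = 0.134, so δp = 1.46.
Q = p − u: δQ = √(δp² + δu²) = √(2.13 + 0.471) = 1.61

1.61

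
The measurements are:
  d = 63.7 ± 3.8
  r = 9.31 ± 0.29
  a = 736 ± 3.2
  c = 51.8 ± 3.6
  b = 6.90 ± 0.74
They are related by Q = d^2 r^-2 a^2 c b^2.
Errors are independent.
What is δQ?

1.64e+10

Each factor contributes (exponent × relative error)² to (δQ/Q)²:
  (2·δd/d)² = (2×0.0597)² = 0.0142;  (-2·δr/r)² = (-2×0.0311)² = 0.00388;  (2·δa/a)² = (2×0.00435)² = 7.56e-05;  (1·δc/c)² = (1×0.0695)² = 0.00483;  (2·δb/b)² = (2×0.107)² = 0.0460
δQ/Q = √(0.0690) = 0.263
Q = 6.25e+10, so δQ = 0.263 × 6.25e+10 = 1.64e+10.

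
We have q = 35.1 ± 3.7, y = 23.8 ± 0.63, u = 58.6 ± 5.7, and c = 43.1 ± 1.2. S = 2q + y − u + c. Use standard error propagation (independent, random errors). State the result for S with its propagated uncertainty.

Each term contributes (cᵢ δxᵢ)² to (δS)²:
  (2·δq)² = 54.8;  (δy)² = 0.397;  (δu)² = 32.5;  (δc)² = 1.44
δS = √(89.1) = 9.44
S = 78.5.

78.5 ± 9.44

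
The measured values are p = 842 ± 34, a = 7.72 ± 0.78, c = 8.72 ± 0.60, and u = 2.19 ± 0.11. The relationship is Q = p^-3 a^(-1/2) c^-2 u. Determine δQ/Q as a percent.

19.7%

Relative error in a monomial: (δQ/Q)² = Σ (nᵢ · δxᵢ/xᵢ)².
  (-3·δp/p)² = (-3×0.0404)² = 0.0147;  (−½·δa/a)² = (-0.5×0.101)² = 0.00255;  (-2·δc/c)² = (-2×0.0688)² = 0.0189;  (1·δu/u)² = (1×0.0502)² = 0.00252
δQ/Q = √(0.0387) = 0.197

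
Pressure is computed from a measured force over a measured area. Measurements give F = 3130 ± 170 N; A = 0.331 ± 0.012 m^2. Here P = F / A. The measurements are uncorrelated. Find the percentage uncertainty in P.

Relative error in a monomial: (δP/P)² = Σ (nᵢ · δxᵢ/xᵢ)².
  (1·δF/F)² = (1×0.0543)² = 0.00295;  (-1·δA/A)² = (-1×0.0363)² = 0.00131
δP/P = √(0.00426) = 0.0653

6.53%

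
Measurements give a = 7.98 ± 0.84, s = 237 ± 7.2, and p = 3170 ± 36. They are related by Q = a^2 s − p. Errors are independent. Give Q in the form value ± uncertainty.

Let w = a^2·s = 15100. δw/w = √((2·δa/a)² + (1·δs/s)²) = √(0.0443 + 0.000923) = 0.213, so δw = 3210.
Q = w − p: δQ = √(δw² + δp²) = √(1.03e+07 + 1300) = 3210
Q = 11900.

11900 ± 3210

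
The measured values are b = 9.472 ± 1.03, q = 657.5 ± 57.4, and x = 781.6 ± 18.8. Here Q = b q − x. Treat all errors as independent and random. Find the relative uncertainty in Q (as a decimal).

Let p = b·q = 6228. δp/p = √((1·δb/b)² + (1·δq/q)²) = √(0.0118 + 0.00762) = 0.139, so δp = 868.
Q = p − x: δQ = √(δp² + δx²) = √(7.54e+05 + 353) = 869
Q = 5446, so δQ/Q = 869/5446 = 0.159.

0.159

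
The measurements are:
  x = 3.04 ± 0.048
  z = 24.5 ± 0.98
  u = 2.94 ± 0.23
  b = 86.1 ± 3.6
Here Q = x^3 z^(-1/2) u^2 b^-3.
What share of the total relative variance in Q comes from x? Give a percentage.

(δQ/Q)² = (3·δx/x)² + (−½·δz/z)² + (2·δu/u)² + (-3·δb/b)²
  x term: (3×0.0158)² = 0.00224
  z term: (-0.5×0.0400)² = 0.000400
  u term: (2×0.0782)² = 0.0245
  b term: (-3×0.0418)² = 0.0157
Total = 0.0429. Share from x = 0.00224/0.0429 = 0.0524.

5.24%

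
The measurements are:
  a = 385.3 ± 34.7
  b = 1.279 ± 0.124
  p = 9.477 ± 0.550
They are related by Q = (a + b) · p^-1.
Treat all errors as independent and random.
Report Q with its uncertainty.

40.79 ± 4.36

Let u = a + b = 386.6. δu = √(δa² + δb²) = √(1200 + 0.0154) = 34.7, so δu/u = 0.0898.
Q is then a monomial in u, p:
δQ/Q = √((δu/u)² + (-1·δp/p)²) = √(0.00806 + 0.00337) = 0.107
Q = 40.79, so δQ = 0.107 × 40.79 = 4.36.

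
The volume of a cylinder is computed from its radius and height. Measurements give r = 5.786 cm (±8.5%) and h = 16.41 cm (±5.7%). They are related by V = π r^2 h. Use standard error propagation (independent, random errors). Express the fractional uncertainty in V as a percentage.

Since V is a product/quotient, work with relative uncertainties:
  (2·δr/r)² = (2×0.0850)² = 0.0289;  (1·δh/h)² = (1×0.0570)² = 0.00325
δV/V = √(0.0321) = 0.179

17.9%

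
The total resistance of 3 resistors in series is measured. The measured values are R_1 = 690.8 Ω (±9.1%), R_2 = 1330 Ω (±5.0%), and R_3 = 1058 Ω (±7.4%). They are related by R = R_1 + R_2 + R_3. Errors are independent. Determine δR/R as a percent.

Absolute uncertainties add in quadrature for a linear combination:
  (δR_1)² = 3950;  (δR_2)² = 4420;  (δR_3)² = 6130
δR = √(14500) = 120 Ω
R = 3079 Ω, so δR/R = 120/3079 = 0.0391.

3.91%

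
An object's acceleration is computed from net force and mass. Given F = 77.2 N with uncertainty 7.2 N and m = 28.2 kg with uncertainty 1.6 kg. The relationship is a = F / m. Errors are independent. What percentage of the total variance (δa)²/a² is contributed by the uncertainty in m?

27.0%

(δa/a)² = (1·δF/F)² + (-1·δm/m)²
  F term: (1×0.0933)² = 0.00870
  m term: (-1×0.0567)² = 0.00322
Total = 0.0119. Share from m = 0.00322/0.0119 = 0.270.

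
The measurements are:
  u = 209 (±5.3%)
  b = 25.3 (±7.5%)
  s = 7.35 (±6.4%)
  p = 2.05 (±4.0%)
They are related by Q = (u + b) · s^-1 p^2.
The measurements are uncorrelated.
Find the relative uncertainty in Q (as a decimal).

0.113

Let w = u + b = 234. δw = √(δu² + δb²) = √(123 + 3.60) = 11.2, so δw/w = 0.0480.
Q is then a monomial in w, s, p:
δQ/Q = √((δw/w)² + (-1·δs/s)² + (2·δp/p)²) = √(0.00230 + 0.00410 + 0.00640) = 0.113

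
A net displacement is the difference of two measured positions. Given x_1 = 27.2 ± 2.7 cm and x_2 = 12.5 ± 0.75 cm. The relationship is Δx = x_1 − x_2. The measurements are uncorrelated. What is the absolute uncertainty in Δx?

Each term contributes (cᵢ δxᵢ)² to (δΔx)²:
  (δx_1)² = 7.29;  (δx_2)² = 0.562
δΔx = √(7.85) = 2.80 cm

2.80 cm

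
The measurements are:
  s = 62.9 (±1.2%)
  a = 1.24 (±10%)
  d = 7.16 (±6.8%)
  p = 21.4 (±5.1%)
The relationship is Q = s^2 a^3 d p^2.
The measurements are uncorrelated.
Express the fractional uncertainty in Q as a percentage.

Each factor contributes (exponent × relative error)² to (δQ/Q)²:
  (2·δs/s)² = (2×0.0120)² = 0.000576;  (3·δa/a)² = (3×0.100)² = 0.0900;  (1·δd/d)² = (1×0.0680)² = 0.00462;  (2·δp/p)² = (2×0.0510)² = 0.0104
δQ/Q = √(0.106) = 0.325

32.5%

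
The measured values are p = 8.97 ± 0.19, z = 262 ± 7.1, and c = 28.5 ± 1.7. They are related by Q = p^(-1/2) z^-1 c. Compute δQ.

Since Q is a product/quotient, work with relative uncertainties:
  (−½·δp/p)² = (-0.5×0.0212)² = 0.000112;  (-1·δz/z)² = (-1×0.0271)² = 0.000734;  (1·δc/c)² = (1×0.0596)² = 0.00356
δQ/Q = √(0.00440) = 0.0664
Q = 0.0363, so δQ = 0.0664 × 0.0363 = 0.00241.

0.00241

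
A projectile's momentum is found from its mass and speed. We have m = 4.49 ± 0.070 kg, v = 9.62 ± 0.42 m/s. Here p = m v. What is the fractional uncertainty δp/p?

Each factor contributes (exponent × relative error)² to (δp/p)²:
  (1·δm/m)² = (1×0.0156)² = 0.000243;  (1·δv/v)² = (1×0.0437)² = 0.00191
δp/p = √(0.00215) = 0.0464

0.0464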